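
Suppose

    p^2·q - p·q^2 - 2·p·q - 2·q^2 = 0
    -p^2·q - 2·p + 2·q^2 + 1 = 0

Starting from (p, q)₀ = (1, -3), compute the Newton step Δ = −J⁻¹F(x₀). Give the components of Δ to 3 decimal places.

At (1, -3): F = (-24.000, 20.000).
Jacobian J = [[2·p·q - q^2 - 2·q, p^2 - 2·p·q - 2·p - 4·q], [-2·p·q - 2, -p^2 + 4·q]].
At the point, J = [[-9.000, 17.000], [4.000, -13.000]] (det J = 49.000).
Solving J·Δ = −F gives Δ = (0.571, 1.714).

(0.571, 1.714)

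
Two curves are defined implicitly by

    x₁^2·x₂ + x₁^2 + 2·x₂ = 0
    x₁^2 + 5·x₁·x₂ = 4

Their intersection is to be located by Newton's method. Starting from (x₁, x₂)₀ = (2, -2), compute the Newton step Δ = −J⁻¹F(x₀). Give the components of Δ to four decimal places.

At (2, -2): F = (-8.0000, -20.0000).
Jacobian J = [[2·x₁·x₂ + 2·x₁, x₁^2 + 2], [2·x₁ + 5·x₂, 5·x₁]].
At the point, J = [[-4.0000, 6.0000], [-6.0000, 10.0000]] (det J = -4.0000).
Solving J·Δ = −F gives Δ = (10.0000, 8.0000).

(10.0000, 8.0000)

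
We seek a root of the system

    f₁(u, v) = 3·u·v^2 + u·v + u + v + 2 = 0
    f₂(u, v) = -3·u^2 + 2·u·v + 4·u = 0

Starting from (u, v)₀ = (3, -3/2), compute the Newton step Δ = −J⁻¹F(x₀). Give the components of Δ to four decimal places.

At (3, -3/2): F = (19.2500, -24.0000).
Jacobian J = [[3·v^2 + v + 1, 6·u·v + u + 1], [-6·u + 2·v + 4, 2·u]].
At the point, J = [[6.2500, -23.0000], [-17.0000, 6.0000]] (det J = -353.5000).
Solving J·Δ = −F gives Δ = (-1.2348, 0.5014).

(-1.2348, 0.5014)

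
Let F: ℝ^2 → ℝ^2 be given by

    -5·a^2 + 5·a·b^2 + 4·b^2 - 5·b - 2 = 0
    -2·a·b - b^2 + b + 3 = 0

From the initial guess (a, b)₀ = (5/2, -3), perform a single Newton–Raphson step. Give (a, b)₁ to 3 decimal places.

(1.168, -2.004)

At (5/2, -3): F = (130.250, 6.000).
Jacobian J = [[-10·a + 5·b^2, 10·a·b + 8·b - 5], [-2·b, -2·a - 2·b + 1]].
At the point, J = [[20.000, -104.000], [6.000, 2.000]] (det J = 664.000).
Solving J·Δ = −F gives Δ = (-1.332, 0.996).
Then the next iterate is (a, b)₁ = (1.168, -2.004).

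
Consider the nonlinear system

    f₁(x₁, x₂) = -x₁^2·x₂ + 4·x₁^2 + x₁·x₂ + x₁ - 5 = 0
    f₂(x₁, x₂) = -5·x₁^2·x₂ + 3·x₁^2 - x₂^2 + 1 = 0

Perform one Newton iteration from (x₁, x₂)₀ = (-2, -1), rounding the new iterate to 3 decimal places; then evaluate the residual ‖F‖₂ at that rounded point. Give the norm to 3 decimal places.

At (-2, -1): F = (15.000, 32.000).
Jacobian J = [[-2·x₁·x₂ + 8·x₁ + x₂ + 1, -x₁^2 + x₁], [-10·x₁·x₂ + 6·x₁, -5·x₁^2 - 2·x₂]].
At the point, J = [[-20.000, -6.000], [-32.000, -18.000]] (det J = 168.000).
Solving J·Δ = −F gives Δ = (0.464, 0.952).
Then the next iterate is (x₁, x₂)₁ = (-1.536, -0.048).
Re-evaluating at (-1.536, -0.048): F = (3.08816, 8.64182), so ‖F‖₂ = 9.177.

9.177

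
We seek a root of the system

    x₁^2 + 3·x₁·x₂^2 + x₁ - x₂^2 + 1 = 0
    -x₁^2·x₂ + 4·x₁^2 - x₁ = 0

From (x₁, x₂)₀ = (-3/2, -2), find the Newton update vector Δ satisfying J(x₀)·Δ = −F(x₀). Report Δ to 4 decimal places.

At (-3/2, -2): F = (-20.2500, 15.0000).
Jacobian J = [[2·x₁ + 3·x₂^2 + 1, 6·x₁·x₂ - 2·x₂], [-2·x₁·x₂ + 8·x₁ - 1, -x₁^2]].
At the point, J = [[10.0000, 22.0000], [-19.0000, -2.2500]] (det J = 395.5000).
Solving J·Δ = −F gives Δ = (0.7192, 0.5936).

(0.7192, 0.5936)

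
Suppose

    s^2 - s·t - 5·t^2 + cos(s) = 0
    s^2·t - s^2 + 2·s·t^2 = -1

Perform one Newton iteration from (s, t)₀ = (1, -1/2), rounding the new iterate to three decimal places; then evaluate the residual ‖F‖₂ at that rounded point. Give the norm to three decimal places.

0.273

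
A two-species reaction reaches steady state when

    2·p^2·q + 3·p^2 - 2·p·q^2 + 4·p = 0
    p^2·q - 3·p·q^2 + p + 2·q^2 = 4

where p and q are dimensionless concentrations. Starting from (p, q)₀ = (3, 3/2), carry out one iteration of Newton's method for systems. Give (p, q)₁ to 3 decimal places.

(1.521, 0.829)

At (3, 3/2): F = (52.500, -3.250).
Jacobian J = [[4·p·q + 6·p - 2·q^2 + 4, 2·p^2 - 4·p·q], [2·p·q - 3·q^2 + 1, p^2 - 6·p·q + 4·q]].
At the point, J = [[35.500, 0.000], [3.250, -12.000]] (det J = -426.000).
Solving J·Δ = −F gives Δ = (-1.479, -0.671).
Then the next iterate is (p, q)₁ = (1.521, 0.829).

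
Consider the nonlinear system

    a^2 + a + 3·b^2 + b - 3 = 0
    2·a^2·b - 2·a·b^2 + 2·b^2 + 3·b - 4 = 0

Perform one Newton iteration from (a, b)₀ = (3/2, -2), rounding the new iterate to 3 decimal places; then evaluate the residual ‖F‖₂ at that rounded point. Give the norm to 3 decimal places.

At (3/2, -2): F = (10.750, -23.000).
Jacobian J = [[2·a + 1, 6·b + 1], [4·a·b - 2·b^2, 2·a^2 - 4·a·b + 4·b + 3]].
At the point, J = [[4.000, -11.000], [-20.000, 11.500]] (det J = -174.000).
Solving J·Δ = −F gives Δ = (-0.744, 0.707).
Then the next iterate is (a, b)₁ = (0.756, -1.293).
Re-evaluating at (0.756, -1.293): F = (2.05008, -8.54113), so ‖F‖₂ = 8.784.

8.784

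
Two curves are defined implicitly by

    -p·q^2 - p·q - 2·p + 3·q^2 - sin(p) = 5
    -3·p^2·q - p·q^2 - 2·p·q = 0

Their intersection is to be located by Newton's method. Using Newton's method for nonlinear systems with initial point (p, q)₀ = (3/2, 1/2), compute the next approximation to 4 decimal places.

(-1.8227, 1.7316)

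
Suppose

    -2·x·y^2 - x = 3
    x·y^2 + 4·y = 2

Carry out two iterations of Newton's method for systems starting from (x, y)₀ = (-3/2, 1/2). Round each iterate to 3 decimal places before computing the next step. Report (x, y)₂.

(-1.556, 0.681)

At (-3/2, 1/2): F = (-0.750, -0.375).
Jacobian J = [[-2·y^2 - 1, -4·x·y], [y^2, 2·x·y + 4]].
At the point, J = [[-1.500, 3.000], [0.250, 2.500]] (det J = -4.500).
Solving J·Δ = −F gives Δ = (-0.167, 0.167).
Then the next iterate is (x, y)₁ = (-1.667, 0.667).
Round to (-1.667, 0.667) and repeat: F = (0.15026, -0.07363), J = [[-1.88978, 4.44756], [0.44489, 1.77622]].
Δ = (0.111, 0.014), so (x, y)₂ = (-1.556, 0.681).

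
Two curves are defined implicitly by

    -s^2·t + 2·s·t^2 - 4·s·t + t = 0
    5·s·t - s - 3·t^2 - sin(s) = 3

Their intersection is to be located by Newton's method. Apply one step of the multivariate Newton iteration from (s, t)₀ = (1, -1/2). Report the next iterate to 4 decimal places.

At (1, -1/2): F = (2.5000, -8.091471).
Jacobian J = [[-2·s·t + 2·t^2 - 4·t, -s^2 + 4·s·t - 4·s + 1], [5·t - cos(s) - 1, 5·s - 6·t]].
At the point, J = [[3.5000, -6.0000], [-4.040302, 8.0000]] (det J = 3.758186).
Solving J·Δ = −F gives Δ = (7.5964, 4.8479).
Then the next iterate is (s, t)₁ = (8.5964, 4.3479).

(8.5964, 4.3479)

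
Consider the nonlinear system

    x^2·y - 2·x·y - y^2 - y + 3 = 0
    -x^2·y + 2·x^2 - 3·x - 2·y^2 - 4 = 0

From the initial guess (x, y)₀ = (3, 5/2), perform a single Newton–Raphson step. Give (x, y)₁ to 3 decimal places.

(2.407, 1.108)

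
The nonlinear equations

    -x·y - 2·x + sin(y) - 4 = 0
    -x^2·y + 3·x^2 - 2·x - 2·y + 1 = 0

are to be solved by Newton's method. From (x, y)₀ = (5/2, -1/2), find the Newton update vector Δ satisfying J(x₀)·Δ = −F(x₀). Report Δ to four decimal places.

At (5/2, -1/2): F = (-8.229426, 18.8750).
Jacobian J = [[-y - 2, -x + cos(y)], [-2·x·y + 6·x - 2, -x^2 - 2]].
At the point, J = [[-1.5000, -1.622417], [15.5000, -8.2500]] (det J = 37.522470).
Solving J·Δ = −F gives Δ = (-2.6255, -2.6449).

(-2.6255, -2.6449)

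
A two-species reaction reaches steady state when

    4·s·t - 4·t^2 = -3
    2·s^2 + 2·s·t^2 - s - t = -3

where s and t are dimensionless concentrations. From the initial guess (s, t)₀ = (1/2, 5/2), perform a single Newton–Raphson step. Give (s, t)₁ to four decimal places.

(0.3110, 1.4505)

At (1/2, 5/2): F = (-17.0000, 6.7500).
Jacobian J = [[4·t, 4·s - 8·t], [4·s + 2·t^2 - 1, 4·s·t - 1]].
At the point, J = [[10.0000, -18.0000], [13.5000, 4.0000]] (det J = 283.0000).
Solving J·Δ = −F gives Δ = (-0.1890, -1.0495).
Then the next iterate is (s, t)₁ = (0.3110, 1.4505).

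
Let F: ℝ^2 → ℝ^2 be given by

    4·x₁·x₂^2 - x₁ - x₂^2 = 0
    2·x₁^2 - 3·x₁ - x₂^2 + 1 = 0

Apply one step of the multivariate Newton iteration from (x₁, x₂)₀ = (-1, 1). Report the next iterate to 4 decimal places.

(-0.2368, 0.8289)

At (-1, 1): F = (-4.0000, 5.0000).
Jacobian J = [[4·x₂^2 - 1, 8·x₁·x₂ - 2·x₂], [4·x₁ - 3, -2·x₂]].
At the point, J = [[3.0000, -10.0000], [-7.0000, -2.0000]] (det J = -76.0000).
Solving J·Δ = −F gives Δ = (0.7632, -0.1711).
Then the next iterate is (x₁, x₂)₁ = (-0.2368, 0.8289).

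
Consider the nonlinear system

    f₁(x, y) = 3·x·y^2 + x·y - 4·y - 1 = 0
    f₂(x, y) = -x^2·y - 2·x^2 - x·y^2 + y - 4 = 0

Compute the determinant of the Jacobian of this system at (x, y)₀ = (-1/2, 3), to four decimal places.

J = [[3·y^2 + y, 6·x·y + x - 4], [-2·x·y - 4·x - y^2, -x^2 - 2·x·y + 1]].
At the point, J = [[30.0000, -13.5000], [-4.0000, 3.7500]].
det J = 58.5000.

58.5000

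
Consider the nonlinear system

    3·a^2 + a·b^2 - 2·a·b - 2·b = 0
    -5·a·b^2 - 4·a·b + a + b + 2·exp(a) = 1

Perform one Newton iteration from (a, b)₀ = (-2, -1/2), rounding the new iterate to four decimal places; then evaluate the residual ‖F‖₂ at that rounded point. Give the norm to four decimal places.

3292.9612

At (-2, -1/2): F = (10.5000, -4.729329).
Jacobian J = [[6·a + b^2 - 2·b, 2·a·b - 2·a - 2], [-5·b^2 - 4·b + 2·exp(a) + 1, -10·a·b - 4·a + 1]].
At the point, J = [[-10.7500, 4.0000], [2.020671, -1.0000]] (det J = 2.667318).
Solving J·Δ = −F gives Δ = (-3.1557, -11.1060).
Then the next iterate is (a, b)₁ = (-5.1557, -11.6060).
Re-evaluating at (-5.1557, -11.6060): F = (-711.187232, 3215.245871), so ‖F‖₂ = 3292.9612.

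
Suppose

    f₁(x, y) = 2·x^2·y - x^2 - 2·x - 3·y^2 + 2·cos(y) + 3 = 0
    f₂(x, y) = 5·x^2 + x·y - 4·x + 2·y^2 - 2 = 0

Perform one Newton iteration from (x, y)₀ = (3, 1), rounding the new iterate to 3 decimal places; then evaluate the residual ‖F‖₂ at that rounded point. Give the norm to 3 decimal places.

9.218

At (3, 1): F = (4.08060, 36.000).
Jacobian J = [[4·x·y - 2·x - 2, 2·x^2 - 6·y - 2·sin(y)], [10·x + y - 4, x + 4·y]].
At the point, J = [[4.000, 10.31706], [27.000, 7.000]] (det J = -250.56057).
Solving J·Δ = −F gives Δ = (-1.368, 0.135).
Then the next iterate is (x, y)₁ = (1.632, 1.135).
Re-evaluating at (1.632, 1.135): F = (0.09814, 9.21789), so ‖F‖₂ = 9.218.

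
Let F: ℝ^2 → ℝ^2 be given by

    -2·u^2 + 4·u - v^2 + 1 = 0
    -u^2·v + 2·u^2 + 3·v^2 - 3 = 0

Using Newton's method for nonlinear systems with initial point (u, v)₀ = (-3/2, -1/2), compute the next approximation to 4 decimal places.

(-0.4375, -1.3750)

At (-3/2, -1/2): F = (-9.7500, 3.3750).
Jacobian J = [[-4·u + 4, -2·v], [-2·u·v + 4·u, -u^2 + 6·v]].
At the point, J = [[10.0000, 1.0000], [-7.5000, -5.2500]] (det J = -45.0000).
Solving J·Δ = −F gives Δ = (1.0625, -0.8750).
Then the next iterate is (u, v)₁ = (-0.4375, -1.3750).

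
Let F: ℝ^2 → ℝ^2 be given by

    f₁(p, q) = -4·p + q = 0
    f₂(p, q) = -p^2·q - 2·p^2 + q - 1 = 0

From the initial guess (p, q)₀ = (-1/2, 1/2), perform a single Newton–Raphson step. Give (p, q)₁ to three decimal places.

At (-1/2, 1/2): F = (2.500, -1.125).
Jacobian J = [[-4, 1], [-2·p·q - 4·p, -p^2 + 1]].
At the point, J = [[-4.000, 1.000], [2.500, 0.750]] (det J = -5.500).
Solving J·Δ = −F gives Δ = (0.545, -0.318).
Then the next iterate is (p, q)₁ = (0.045, 0.182).

(0.045, 0.182)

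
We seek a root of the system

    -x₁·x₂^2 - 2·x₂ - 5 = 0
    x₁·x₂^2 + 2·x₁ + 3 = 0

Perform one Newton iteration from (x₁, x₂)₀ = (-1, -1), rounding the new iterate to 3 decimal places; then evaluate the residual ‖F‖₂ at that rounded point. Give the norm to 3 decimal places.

At (-1, -1): F = (-2.000, 0.000).
Jacobian J = [[-x₂^2, -2·x₁·x₂ - 2], [x₂^2 + 2, 2·x₁·x₂]].
At the point, J = [[-1.000, -4.000], [3.000, 2.000]] (det J = 10.000).
Solving J·Δ = −F gives Δ = (0.400, -0.600).
Then the next iterate is (x₁, x₂)₁ = (-0.600, -1.600).
Re-evaluating at (-0.600, -1.600): F = (-0.264, 0.264), so ‖F‖₂ = 0.373.

0.373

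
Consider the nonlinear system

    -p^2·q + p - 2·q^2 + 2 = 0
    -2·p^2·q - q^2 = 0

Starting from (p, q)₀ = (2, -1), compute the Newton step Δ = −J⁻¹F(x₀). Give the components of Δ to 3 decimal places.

(-1.200, -0.433)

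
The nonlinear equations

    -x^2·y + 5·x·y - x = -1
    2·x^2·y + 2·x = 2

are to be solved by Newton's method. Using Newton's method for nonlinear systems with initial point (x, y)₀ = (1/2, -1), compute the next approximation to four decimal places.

(1.5000, 2.0000)

At (1/2, -1): F = (-1.7500, -1.5000).
Jacobian J = [[-2·x·y + 5·y - 1, -x^2 + 5·x], [4·x·y + 2, 2·x^2]].
At the point, J = [[-5.0000, 2.2500], [0.0000, 0.5000]] (det J = -2.5000).
Solving J·Δ = −F gives Δ = (1.0000, 3.0000).
Then the next iterate is (x, y)₁ = (1.5000, 2.0000).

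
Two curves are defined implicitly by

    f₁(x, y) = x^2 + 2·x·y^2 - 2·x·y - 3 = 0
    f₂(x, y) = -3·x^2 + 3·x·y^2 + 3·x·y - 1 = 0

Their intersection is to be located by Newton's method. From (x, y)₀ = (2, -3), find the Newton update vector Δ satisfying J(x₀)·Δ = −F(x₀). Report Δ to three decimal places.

At (2, -3): F = (49.000, 23.000).
Jacobian J = [[2·x + 2·y^2 - 2·y, 4·x·y - 2·x], [-6·x + 3·y^2 + 3·y, 6·x·y + 3·x]].
At the point, J = [[28.000, -28.000], [6.000, -30.000]] (det J = -672.000).
Solving J·Δ = −F gives Δ = (-1.229, 0.521).

(-1.229, 0.521)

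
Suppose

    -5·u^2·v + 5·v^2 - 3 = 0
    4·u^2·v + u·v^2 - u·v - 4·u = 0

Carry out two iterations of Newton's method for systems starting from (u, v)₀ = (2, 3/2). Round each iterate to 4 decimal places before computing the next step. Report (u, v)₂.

At (2, 3/2): F = (-21.7500, 17.5000).
Jacobian J = [[-10·u·v, -5·u^2 + 10·v], [8·u·v + v^2 - v - 4, 4·u^2 + 2·u·v - u]].
At the point, J = [[-30.0000, -5.0000], [20.7500, 20.0000]] (det J = -496.2500).
Solving J·Δ = −F gives Δ = (-0.7003, -0.1485).
Then the next iterate is (u, v)₁ = (1.2997, 1.3515).
Round to (1.2997, 1.3515) and repeat: F = (-5.282144, 4.550549), J = [[-17.565445, 5.068900], [10.527409, 8.970269]].
Δ = (-0.3340, -0.1153), so (u, v)₂ = (0.9657, 1.2362).

(0.9657, 1.2362)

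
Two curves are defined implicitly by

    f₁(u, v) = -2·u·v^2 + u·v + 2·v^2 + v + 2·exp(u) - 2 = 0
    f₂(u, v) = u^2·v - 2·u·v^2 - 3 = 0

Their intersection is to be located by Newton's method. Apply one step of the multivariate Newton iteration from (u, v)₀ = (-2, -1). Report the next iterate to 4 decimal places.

At (-2, -1): F = (5.270671, -3.0000).
Jacobian J = [[-2·v^2 + v + 2·exp(u), -4·u·v + u + 4·v + 1], [2·u·v - 2·v^2, u^2 - 4·u·v]].
At the point, J = [[-2.729329, -13.0000], [2.0000, -4.0000]] (det J = 36.917318).
Solving J·Δ = −F gives Δ = (1.6275, 0.0637).
Then the next iterate is (u, v)₁ = (-0.3725, -0.9363).

(-0.3725, -0.9363)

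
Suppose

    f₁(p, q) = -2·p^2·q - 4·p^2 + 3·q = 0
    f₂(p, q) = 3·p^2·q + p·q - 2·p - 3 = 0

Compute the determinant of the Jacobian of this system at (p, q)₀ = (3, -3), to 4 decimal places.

J = [[-4·p·q - 8·p, -2·p^2 + 3], [6·p·q + q - 2, 3·p^2 + p]].
At the point, J = [[12.0000, -15.0000], [-59.0000, 30.0000]].
det J = -525.0000.

-525.0000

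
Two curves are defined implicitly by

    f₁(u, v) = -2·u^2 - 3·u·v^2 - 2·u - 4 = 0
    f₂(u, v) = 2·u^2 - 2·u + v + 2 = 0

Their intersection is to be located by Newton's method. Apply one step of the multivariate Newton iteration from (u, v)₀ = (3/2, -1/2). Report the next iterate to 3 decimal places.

(0.523, 0.407)

At (3/2, -1/2): F = (-12.625, 3.000).
Jacobian J = [[-4·u - 3·v^2 - 2, -6·u·v], [4·u - 2, 1]].
At the point, J = [[-8.750, 4.500], [4.000, 1.000]] (det J = -26.750).
Solving J·Δ = −F gives Δ = (-0.977, 0.907).
Then the next iterate is (u, v)₁ = (0.523, 0.407).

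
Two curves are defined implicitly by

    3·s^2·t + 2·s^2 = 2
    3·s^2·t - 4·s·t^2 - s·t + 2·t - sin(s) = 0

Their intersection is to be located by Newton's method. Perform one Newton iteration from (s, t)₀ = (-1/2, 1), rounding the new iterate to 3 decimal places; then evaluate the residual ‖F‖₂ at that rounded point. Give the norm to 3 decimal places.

1.027

At (-1/2, 1): F = (-0.750, 5.72943).
Jacobian J = [[6·s·t + 4·s, 3·s^2], [6·s·t - 4·t^2 - t - cos(s), 3·s^2 - 8·s·t - s + 2]].
At the point, J = [[-5.000, 0.750], [-8.87758, 7.250]] (det J = -29.59181).
Solving J·Δ = −F gives Δ = (-0.329, -1.193).
Then the next iterate is (s, t)₁ = (-0.829, -0.193).
Re-evaluating at (-0.829, -0.193): F = (-1.02343, -0.08314), so ‖F‖₂ = 1.027.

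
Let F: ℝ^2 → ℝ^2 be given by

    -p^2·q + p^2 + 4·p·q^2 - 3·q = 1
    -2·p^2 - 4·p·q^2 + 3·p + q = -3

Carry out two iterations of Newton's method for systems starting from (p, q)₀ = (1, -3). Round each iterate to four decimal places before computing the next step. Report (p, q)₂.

(-1.3020, -4.9525)

At (1, -3): F = (48.0000, -35.0000).
Jacobian J = [[-2·p·q + 2·p + 4·q^2, -p^2 + 8·p·q - 3], [-4·p - 4·q^2 + 3, -8·p·q + 1]].
At the point, J = [[44.0000, -28.0000], [-37.0000, 25.0000]] (det J = 64.0000).
Solving J·Δ = −F gives Δ = (-3.4375, -3.6875).
Then the next iterate is (p, q)₁ = (-2.4375, -6.6875).
Round to (-2.4375, -6.6875) and repeat: F = (-371.308838, 413.163086), J = [[141.414062, 121.464844], [-166.140625, -129.406250]].
Δ = (1.1355, 1.7350), so (p, q)₂ = (-1.3020, -4.9525).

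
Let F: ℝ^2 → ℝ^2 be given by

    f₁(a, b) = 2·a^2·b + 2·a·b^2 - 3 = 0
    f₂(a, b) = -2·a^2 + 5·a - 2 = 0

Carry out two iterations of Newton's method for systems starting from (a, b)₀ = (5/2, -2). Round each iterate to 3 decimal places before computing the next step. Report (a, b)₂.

(2.006, -2.328)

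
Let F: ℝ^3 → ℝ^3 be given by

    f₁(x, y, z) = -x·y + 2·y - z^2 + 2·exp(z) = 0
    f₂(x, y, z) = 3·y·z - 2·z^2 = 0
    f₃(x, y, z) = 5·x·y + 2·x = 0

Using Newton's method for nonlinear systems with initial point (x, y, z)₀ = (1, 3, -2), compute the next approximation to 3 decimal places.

(0.764, 0.403, -1.387)

At (1, 3, -2): F = (-0.72933, -26.000, 17.000).
Jacobian J = [[-y, -x + 2, -2·z + 2·exp(z)], [0, 3·z, 3·y - 4·z], [5·y + 2, 5·x, 0]].
At the point, J = [[-3.000, 1.000, 4.27067], [0.000, -6.000, 17.000], [17.000, 5.000, 0.000]] (det J = 979.60840).
Solving J·Δ = −F gives Δ = (-0.236, -2.597, 0.613).
Then the next iterate is (x, y, z)₁ = (0.764, 0.403, -1.387).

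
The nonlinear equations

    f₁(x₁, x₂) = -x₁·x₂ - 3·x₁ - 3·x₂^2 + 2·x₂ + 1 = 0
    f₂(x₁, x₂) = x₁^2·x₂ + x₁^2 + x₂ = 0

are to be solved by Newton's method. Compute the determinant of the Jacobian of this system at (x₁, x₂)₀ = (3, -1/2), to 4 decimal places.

J = [[-x₂ - 3, -x₁ - 6·x₂ + 2], [2·x₁·x₂ + 2·x₁, x₁^2 + 1]].
At the point, J = [[-2.5000, 2.0000], [3.0000, 10.0000]].
det J = -31.0000.

-31.0000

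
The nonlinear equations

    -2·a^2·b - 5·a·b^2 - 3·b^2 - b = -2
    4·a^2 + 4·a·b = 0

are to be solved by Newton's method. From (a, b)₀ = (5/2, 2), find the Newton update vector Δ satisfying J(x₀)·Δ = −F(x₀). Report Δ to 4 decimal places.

(-1.4746, -0.3711)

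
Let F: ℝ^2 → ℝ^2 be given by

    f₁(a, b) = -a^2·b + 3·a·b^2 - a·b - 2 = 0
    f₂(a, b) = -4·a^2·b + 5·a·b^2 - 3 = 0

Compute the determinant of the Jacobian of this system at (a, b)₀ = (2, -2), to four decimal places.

328.0000

J = [[-2·a·b + 3·b^2 - b, -a^2 + 6·a·b - a], [-8·a·b + 5·b^2, -4·a^2 + 10·a·b]].
At the point, J = [[22.0000, -30.0000], [52.0000, -56.0000]].
det J = 328.0000.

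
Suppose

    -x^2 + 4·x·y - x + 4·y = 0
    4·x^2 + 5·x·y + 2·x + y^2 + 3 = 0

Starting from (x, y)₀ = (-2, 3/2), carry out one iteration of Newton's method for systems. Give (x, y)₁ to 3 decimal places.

At (-2, 3/2): F = (-8.000, 2.250).
Jacobian J = [[-2·x + 4·y - 1, 4·x + 4], [8·x + 5·y + 2, 5·x + 2·y]].
At the point, J = [[9.000, -4.000], [-6.500, -7.000]] (det J = -89.000).
Solving J·Δ = −F gives Δ = (0.730, -0.357).
Then the next iterate is (x, y)₁ = (-1.270, 1.143).

(-1.270, 1.143)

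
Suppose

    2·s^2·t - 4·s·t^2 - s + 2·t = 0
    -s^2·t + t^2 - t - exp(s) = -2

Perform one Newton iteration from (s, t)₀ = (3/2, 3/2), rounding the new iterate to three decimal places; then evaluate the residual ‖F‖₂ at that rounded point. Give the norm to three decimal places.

At (3/2, 3/2): F = (-5.250, -5.10669).
Jacobian J = [[4·s·t - 4·t^2 - 1, 2·s^2 - 8·s·t + 2], [-2·s·t - exp(s), -s^2 + 2·t - 1]].
At the point, J = [[-1.000, -11.500], [-8.98169, -0.250]] (det J = -103.03942).
Solving J·Δ = −F gives Δ = (-0.557, -0.408).
Then the next iterate is (s, t)₁ = (0.943, 1.092).
Re-evaluating at (0.943, 1.092): F = (-1.31485, -1.43827), so ‖F‖₂ = 1.949.

1.949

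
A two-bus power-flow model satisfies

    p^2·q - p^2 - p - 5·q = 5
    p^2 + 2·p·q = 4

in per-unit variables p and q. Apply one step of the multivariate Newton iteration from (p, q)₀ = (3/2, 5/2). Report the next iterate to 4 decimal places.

At (3/2, 5/2): F = (-15.6250, 5.7500).
Jacobian J = [[2·p·q - 2·p - 1, p^2 - 5], [2·p + 2·q, 2·p]].
At the point, J = [[3.5000, -2.7500], [8.0000, 3.0000]] (det J = 32.5000).
Solving J·Δ = −F gives Δ = (0.9558, -4.4654).
Then the next iterate is (p, q)₁ = (2.4558, -1.9654).

(2.4558, -1.9654)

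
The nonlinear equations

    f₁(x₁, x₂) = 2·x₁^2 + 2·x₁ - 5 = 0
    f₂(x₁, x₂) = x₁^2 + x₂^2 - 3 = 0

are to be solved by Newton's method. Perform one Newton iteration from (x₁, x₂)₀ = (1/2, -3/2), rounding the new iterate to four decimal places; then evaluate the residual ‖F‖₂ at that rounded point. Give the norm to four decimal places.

1.7190

At (1/2, -3/2): F = (-3.5000, -0.5000).
Jacobian J = [[4·x₁ + 2, 0], [2·x₁, 2·x₂]].
At the point, J = [[4.0000, 0.0000], [1.0000, -3.0000]] (det J = -12.0000).
Solving J·Δ = −F gives Δ = (0.8750, 0.1250).
Then the next iterate is (x₁, x₂)₁ = (1.3750, -1.3750).
Re-evaluating at (1.3750, -1.3750): F = (1.531250, 0.781250), so ‖F‖₂ = 1.7190.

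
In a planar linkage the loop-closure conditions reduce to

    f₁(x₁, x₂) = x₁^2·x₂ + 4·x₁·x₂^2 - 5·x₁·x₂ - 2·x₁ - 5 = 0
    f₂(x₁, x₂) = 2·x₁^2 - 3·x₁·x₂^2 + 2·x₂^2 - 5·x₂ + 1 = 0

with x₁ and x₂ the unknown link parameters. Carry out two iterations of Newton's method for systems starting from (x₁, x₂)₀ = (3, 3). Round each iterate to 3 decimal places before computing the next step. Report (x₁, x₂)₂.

(2.920, 1.366)

At (3, 3): F = (79.000, -59.000).
Jacobian J = [[2·x₁·x₂ + 4·x₂^2 - 5·x₂ - 2, x₁^2 + 8·x₁·x₂ - 5·x₁], [4·x₁ - 3·x₂^2, -6·x₁·x₂ + 4·x₂ - 5]].
At the point, J = [[37.000, 66.000], [-15.000, -47.000]] (det J = -749.000).
Solving J·Δ = −F gives Δ = (0.242, -1.332).
Then the next iterate is (x₁, x₂)₁ = (3.242, 1.668).
Round to (3.242, 1.668) and repeat: F = (15.08922, -7.81433), J = [[11.60421, 37.56181], [4.62133, -30.77394]].
Δ = (-0.322, -0.302), so (x₁, x₂)₂ = (2.920, 1.366).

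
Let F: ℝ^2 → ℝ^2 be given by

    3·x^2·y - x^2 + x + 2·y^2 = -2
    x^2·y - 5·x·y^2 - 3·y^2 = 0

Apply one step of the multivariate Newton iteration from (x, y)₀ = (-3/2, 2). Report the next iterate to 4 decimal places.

At (-3/2, 2): F = (19.7500, 22.5000).
Jacobian J = [[6·x·y - 2·x + 1, 3·x^2 + 4·y], [2·x·y - 5·y^2, x^2 - 10·x·y - 6·y]].
At the point, J = [[-14.0000, 14.7500], [-26.0000, 20.2500]] (det J = 100.0000).
Solving J·Δ = −F gives Δ = (-0.6806, -1.9850).
Then the next iterate is (x, y)₁ = (-2.1806, 0.0150).

(-2.1806, 0.0150)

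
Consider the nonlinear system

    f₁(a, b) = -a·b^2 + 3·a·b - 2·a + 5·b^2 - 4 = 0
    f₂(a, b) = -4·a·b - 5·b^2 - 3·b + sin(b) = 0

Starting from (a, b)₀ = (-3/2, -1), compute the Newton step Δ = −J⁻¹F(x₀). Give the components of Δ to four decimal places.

(-1.7188, 1.1607)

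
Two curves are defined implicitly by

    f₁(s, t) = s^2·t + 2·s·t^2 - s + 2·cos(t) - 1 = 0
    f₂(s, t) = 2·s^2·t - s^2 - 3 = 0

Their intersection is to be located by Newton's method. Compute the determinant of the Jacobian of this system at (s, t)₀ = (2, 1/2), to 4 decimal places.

J = [[2·s·t + 2·t^2 - 1, s^2 + 4·s·t - 2·sin(t)], [4·s·t - 2·s, 2·s^2]].
At the point, J = [[1.5000, 7.041149], [0.0000, 8.0000]].
det J = 12.0000.

12.0000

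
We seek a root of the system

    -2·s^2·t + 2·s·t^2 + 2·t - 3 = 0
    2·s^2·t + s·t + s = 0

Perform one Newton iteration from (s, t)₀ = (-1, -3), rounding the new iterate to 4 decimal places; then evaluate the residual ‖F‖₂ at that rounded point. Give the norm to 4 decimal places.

7.1229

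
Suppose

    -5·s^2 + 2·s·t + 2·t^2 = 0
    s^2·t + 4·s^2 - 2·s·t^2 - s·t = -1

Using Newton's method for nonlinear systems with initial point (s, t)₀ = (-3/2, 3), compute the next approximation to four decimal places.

At (-3/2, 3): F = (-2.2500, 48.2500).
Jacobian J = [[-10·s + 2·t, 2·s + 4·t], [2·s·t + 8·s - 2·t^2 - t, s^2 - 4·s·t - s]].
At the point, J = [[21.0000, 9.0000], [-42.0000, 21.7500]] (det J = 834.7500).
Solving J·Δ = −F gives Δ = (0.5788, -1.1006).
Then the next iterate is (s, t)₁ = (-0.9212, 1.8994).

(-0.9212, 1.8994)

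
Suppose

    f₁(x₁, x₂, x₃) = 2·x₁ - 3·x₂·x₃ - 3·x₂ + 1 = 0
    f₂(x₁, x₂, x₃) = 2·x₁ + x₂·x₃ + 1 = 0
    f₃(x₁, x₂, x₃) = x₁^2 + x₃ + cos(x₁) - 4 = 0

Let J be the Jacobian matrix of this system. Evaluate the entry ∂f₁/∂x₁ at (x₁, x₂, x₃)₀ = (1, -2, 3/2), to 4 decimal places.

2.0000

∂f₁/∂x₁ = 2.
At (1, -2, 3/2) this is 2.0000.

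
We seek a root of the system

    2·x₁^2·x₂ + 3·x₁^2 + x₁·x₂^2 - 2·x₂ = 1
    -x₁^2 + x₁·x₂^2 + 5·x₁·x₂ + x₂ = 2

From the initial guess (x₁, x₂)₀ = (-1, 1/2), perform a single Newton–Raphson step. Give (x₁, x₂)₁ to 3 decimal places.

At (-1, 1/2): F = (1.750, -5.250).
Jacobian J = [[4·x₁·x₂ + 6·x₁ + x₂^2, 2·x₁^2 + 2·x₁·x₂ - 2], [-2·x₁ + x₂^2 + 5·x₂, 2·x₁·x₂ + 5·x₁ + 1]].
At the point, J = [[-7.750, -1.000], [4.750, -5.000]] (det J = 43.500).
Solving J·Δ = −F gives Δ = (0.322, -0.744).
Then the next iterate is (x₁, x₂)₁ = (-0.678, -0.244).

(-0.678, -0.244)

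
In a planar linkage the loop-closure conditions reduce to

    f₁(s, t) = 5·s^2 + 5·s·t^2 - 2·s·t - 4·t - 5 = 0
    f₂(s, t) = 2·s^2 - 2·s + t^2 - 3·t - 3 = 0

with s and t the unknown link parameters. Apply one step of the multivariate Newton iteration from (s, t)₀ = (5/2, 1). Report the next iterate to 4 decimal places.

At (5/2, 1): F = (29.7500, 2.5000).
Jacobian J = [[10·s + 5·t^2 - 2·t, 10·s·t - 2·s - 4], [4·s - 2, 2·t - 3]].
At the point, J = [[28.0000, 16.0000], [8.0000, -1.0000]] (det J = -156.0000).
Solving J·Δ = −F gives Δ = (-0.4471, -1.0769).
Then the next iterate is (s, t)₁ = (2.0529, -0.0769).

(2.0529, -0.0769)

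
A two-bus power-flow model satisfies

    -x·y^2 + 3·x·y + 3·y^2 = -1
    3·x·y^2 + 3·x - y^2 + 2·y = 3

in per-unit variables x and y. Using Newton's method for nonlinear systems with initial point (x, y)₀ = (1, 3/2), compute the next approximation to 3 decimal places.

At (1, 3/2): F = (10.000, 7.500).
Jacobian J = [[-y^2 + 3·y, -2·x·y + 3·x + 6·y], [3·y^2 + 3, 6·x·y - 2·y + 2]].
At the point, J = [[2.250, 9.000], [9.750, 8.000]] (det J = -69.750).
Solving J·Δ = −F gives Δ = (0.179, -1.156).
Then the next iterate is (x, y)₁ = (1.179, 0.344).

(1.179, 0.344)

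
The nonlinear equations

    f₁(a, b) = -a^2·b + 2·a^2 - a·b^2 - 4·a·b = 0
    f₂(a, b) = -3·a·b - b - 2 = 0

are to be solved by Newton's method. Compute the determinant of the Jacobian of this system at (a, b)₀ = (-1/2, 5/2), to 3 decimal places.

24.000

J = [[-2·a·b + 4·a - b^2 - 4·b, -a^2 - 2·a·b - 4·a], [-3·b, -3·a - 1]].
At the point, J = [[-15.750, 4.250], [-7.500, 0.500]].
det J = 24.000.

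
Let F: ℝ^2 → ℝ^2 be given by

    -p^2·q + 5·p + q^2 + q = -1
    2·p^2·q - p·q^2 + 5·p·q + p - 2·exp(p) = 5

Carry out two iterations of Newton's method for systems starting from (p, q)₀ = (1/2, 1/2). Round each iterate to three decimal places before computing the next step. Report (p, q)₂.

(-1.572, 3.426)

At (1/2, 1/2): F = (4.125, -6.42244).
Jacobian J = [[-2·p·q + 5, -p^2 + 2·q + 1], [4·p·q - q^2 + 5·q - 2·exp(p) + 1, 2·p^2 - 2·p·q + 5·p]].
At the point, J = [[4.500, 1.750], [0.95256, 2.500]] (det J = 9.58302).
Solving J·Δ = −F gives Δ = (-2.249, 3.426).
Then the next iterate is (p, q)₁ = (-1.749, 3.926).
Round to (-1.749, 3.926) and repeat: F = (-0.41516, 9.54768), J = [[18.73315, 5.79300], [-22.59767, 11.10615]].
Δ = (0.177, -0.500), so (p, q)₂ = (-1.572, 3.426).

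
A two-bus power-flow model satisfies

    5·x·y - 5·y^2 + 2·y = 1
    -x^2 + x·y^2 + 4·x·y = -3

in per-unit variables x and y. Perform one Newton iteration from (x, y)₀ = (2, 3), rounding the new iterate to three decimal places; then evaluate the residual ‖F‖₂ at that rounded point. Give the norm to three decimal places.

12.855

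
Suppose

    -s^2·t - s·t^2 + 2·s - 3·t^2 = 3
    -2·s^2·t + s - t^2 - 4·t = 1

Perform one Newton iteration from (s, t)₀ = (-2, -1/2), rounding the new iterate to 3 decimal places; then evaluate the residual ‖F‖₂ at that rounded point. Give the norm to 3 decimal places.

At (-2, -1/2): F = (-5.250, 2.750).
Jacobian J = [[-2·s·t - t^2 + 2, -s^2 - 2·s·t - 6·t], [-4·s·t + 1, -2·s^2 - 2·t - 4]].
At the point, J = [[-0.250, -3.000], [-3.000, -11.000]] (det J = -6.250).
Solving J·Δ = −F gives Δ = (10.560, -2.630).
Then the next iterate is (s, t)₁ = (8.560, -3.130).
Re-evaluating at (8.560, -3.130): F = (130.21420, 468.97584), so ‖F‖₂ = 486.718.

486.718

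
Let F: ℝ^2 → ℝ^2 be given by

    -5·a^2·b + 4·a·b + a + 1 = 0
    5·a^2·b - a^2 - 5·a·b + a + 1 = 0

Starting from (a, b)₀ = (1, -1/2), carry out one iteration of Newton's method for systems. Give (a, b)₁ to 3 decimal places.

(1.286, 3.143)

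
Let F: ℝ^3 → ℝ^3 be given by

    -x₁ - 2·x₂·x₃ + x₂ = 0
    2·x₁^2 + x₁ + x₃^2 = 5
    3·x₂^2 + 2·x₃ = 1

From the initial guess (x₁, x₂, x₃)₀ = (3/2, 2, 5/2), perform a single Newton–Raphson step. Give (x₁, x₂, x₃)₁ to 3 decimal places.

(1.318, 0.866, 1.305)

At (3/2, 2, 5/2): F = (-9.500, 7.250, 16.000).
Jacobian J = [[-1, -2·x₃ + 1, -2·x₂], [4·x₁ + 1, 0, 2·x₃], [0, 6·x₂, 2]].
At the point, J = [[-1.000, -4.000, -4.000], [7.000, 0.000, 5.000], [0.000, 12.000, 2.000]] (det J = -220.000).
Solving J·Δ = −F gives Δ = (-0.182, -1.134, -1.195).
Then the next iterate is (x₁, x₂, x₃)₁ = (1.318, 0.866, 1.305).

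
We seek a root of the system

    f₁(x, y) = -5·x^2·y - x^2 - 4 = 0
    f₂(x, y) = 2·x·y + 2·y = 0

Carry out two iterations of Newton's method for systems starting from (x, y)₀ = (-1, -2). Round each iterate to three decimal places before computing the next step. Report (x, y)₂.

At (-1, -2): F = (5.000, 0.000).
Jacobian J = [[-10·x·y - 2·x, -5·x^2], [2·y, 2·x + 2]].
At the point, J = [[-18.000, -5.000], [-4.000, 0.000]] (det J = -20.000).
Solving J·Δ = −F gives Δ = (0.000, 1.000).
Then the next iterate is (x, y)₁ = (-1.000, -1.000).
Round to (-1.000, -1.000) and repeat: F = (0.000, 0.000), J = [[-8.000, -5.000], [-2.000, 0.000]].
Δ = (0.000, 0.000), so (x, y)₂ = (-1.000, -1.000).

(-1.000, -1.000)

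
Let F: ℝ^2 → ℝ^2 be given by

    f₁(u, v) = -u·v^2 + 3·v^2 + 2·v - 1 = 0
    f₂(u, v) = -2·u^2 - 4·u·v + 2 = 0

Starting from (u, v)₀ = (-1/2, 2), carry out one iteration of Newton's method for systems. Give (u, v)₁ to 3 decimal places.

At (-1/2, 2): F = (17.000, 5.500).
Jacobian J = [[-v^2, -2·u·v + 6·v + 2], [-4·u - 4·v, -4·u]].
At the point, J = [[-4.000, 16.000], [-6.000, 2.000]] (det J = 88.000).
Solving J·Δ = −F gives Δ = (0.614, -0.909).
Then the next iterate is (u, v)₁ = (0.114, 1.091).

(0.114, 1.091)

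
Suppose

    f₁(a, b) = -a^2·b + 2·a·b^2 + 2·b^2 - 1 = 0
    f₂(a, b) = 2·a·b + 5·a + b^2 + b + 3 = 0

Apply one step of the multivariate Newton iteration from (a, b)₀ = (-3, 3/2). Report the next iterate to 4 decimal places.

At (-3, 3/2): F = (-23.5000, -17.2500).
Jacobian J = [[-2·a·b + 2·b^2, -a^2 + 4·a·b + 4·b], [2·b + 5, 2·a + 2·b + 1]].
At the point, J = [[13.5000, -21.0000], [8.0000, -2.0000]] (det J = 141.0000).
Solving J·Δ = −F gives Δ = (2.2358, 0.3183).
Then the next iterate is (a, b)₁ = (-0.7642, 1.8183).

(-0.7642, 1.8183)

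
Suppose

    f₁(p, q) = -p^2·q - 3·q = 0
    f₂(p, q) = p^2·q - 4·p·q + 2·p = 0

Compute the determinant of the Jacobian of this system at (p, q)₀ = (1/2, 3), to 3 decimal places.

-17.500

J = [[-2·p·q, -p^2 - 3], [2·p·q - 4·q + 2, p^2 - 4·p]].
At the point, J = [[-3.000, -3.250], [-7.000, -1.750]].
det J = -17.500.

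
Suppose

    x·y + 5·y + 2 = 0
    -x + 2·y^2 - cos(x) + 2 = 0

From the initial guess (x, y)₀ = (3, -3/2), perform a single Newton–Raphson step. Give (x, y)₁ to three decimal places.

(1.483, -0.534)

At (3, -3/2): F = (-10.000, 4.48999).
Jacobian J = [[y, x + 5], [sin(x) - 1, 4·y]].
At the point, J = [[-1.500, 8.000], [-0.85888, -6.000]] (det J = 15.87104).
Solving J·Δ = −F gives Δ = (-1.517, 0.966).
Then the next iterate is (x, y)₁ = (1.483, -0.534).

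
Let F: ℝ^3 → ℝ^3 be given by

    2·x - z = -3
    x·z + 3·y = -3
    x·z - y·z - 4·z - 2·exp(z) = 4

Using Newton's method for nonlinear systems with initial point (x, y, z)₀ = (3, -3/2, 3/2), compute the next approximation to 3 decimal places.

At (3, -3/2, 3/2): F = (7.500, 3.000, -12.21338).
Jacobian J = [[2, 0, -1], [z, 3, x], [z, -z, x - y - 2·exp(z) - 4]].
At the point, J = [[2.000, 0.000, -1.000], [1.500, 3.000, 3.000], [1.500, -1.500, -8.46338]] (det J = -35.03027).
Solving J·Δ = −F gives Δ = (-5.390, 4.975, -3.280).
Then the next iterate is (x, y, z)₁ = (-2.390, 3.475, -1.780).

(-2.390, 3.475, -1.780)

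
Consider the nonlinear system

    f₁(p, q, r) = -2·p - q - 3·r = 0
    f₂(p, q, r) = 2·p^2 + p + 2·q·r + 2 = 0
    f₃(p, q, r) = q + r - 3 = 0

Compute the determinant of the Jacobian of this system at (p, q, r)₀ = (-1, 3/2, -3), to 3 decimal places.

24.000

J = [[-2, -1, -3], [4·p + 1, 2·r, 2·q], [0, 1, 1]].
At the point, J = [[-2.000, -1.000, -3.000], [-3.000, -6.000, 3.000], [0.000, 1.000, 1.000]].
det J = 24.000.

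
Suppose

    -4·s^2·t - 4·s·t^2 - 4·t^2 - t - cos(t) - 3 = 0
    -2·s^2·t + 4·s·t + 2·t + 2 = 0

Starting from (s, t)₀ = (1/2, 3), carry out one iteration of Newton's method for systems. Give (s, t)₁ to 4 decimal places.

(-3.8311, 6.8534)

At (1/2, 3): F = (-62.010008, 12.5000).
Jacobian J = [[-8·s·t - 4·t^2, -4·s^2 - 8·s·t - 8·t + sin(t) - 1], [-4·s·t + 4·t, -2·s^2 + 4·s + 2]].
At the point, J = [[-48.0000, -37.858880], [6.0000, 3.5000]] (det J = 59.153280).
Solving J·Δ = −F gives Δ = (-4.3311, 3.8534).
Then the next iterate is (s, t)₁ = (-3.8311, 6.8534).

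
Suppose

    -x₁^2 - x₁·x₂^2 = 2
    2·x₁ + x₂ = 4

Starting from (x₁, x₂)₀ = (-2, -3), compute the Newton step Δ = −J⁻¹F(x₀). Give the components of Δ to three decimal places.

At (-2, -3): F = (12.000, -11.000).
Jacobian J = [[-2·x₁ - x₂^2, -2·x₁·x₂], [2, 1]].
At the point, J = [[-5.000, -12.000], [2.000, 1.000]] (det J = 19.000).
Solving J·Δ = −F gives Δ = (6.316, -1.632).

(6.316, -1.632)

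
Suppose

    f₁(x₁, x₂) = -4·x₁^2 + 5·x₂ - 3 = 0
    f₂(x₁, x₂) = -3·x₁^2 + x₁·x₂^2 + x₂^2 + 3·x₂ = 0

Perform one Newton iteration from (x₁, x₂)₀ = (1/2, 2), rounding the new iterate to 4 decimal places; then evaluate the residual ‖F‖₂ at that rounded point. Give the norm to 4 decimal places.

At (1/2, 2): F = (6.0000, 11.2500).
Jacobian J = [[-8·x₁, 5], [-6·x₁ + x₂^2, 2·x₁·x₂ + 2·x₂ + 3]].
At the point, J = [[-4.0000, 5.0000], [1.0000, 9.0000]] (det J = -41.0000).
Solving J·Δ = −F gives Δ = (-0.0549, -1.2439).
Then the next iterate is (x₁, x₂)₁ = (0.4451, 0.7561).
Re-evaluating at (0.4451, 0.7561): F = (-0.011956, 2.500103), so ‖F‖₂ = 2.5001.

2.5001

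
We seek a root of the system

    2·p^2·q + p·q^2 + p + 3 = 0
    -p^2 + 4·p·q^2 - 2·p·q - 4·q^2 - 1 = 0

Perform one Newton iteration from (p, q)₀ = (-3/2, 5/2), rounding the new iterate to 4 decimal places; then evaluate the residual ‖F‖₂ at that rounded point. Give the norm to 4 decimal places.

At (-3/2, 5/2): F = (3.3750, -58.2500).
Jacobian J = [[4·p·q + q^2 + 1, 2·p^2 + 2·p·q], [-2·p + 4·q^2 - 2·q, 8·p·q - 2·p - 8·q]].
At the point, J = [[-7.7500, -3.0000], [23.0000, -47.0000]] (det J = 433.2500).
Solving J·Δ = −F gives Δ = (0.7695, -0.8628).
Then the next iterate is (p, q)₁ = (-0.7305, 1.6372).
Re-evaluating at (-0.7305, 1.6372): F = (2.058769, -17.695575), so ‖F‖₂ = 17.8149.

17.8149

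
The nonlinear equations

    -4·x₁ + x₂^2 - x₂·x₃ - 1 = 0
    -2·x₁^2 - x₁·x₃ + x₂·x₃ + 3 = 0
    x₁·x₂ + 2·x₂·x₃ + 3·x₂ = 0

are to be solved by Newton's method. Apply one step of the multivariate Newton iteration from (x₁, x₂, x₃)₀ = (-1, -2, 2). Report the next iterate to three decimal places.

(-2.700, 2.500, 6.600)

At (-1, -2, 2): F = (11.000, -1.000, -12.000).
Jacobian J = [[-4, 2·x₂ - x₃, -x₂], [-4·x₁ - x₃, x₃, -x₁ + x₂], [x₂, x₁ + 2·x₃ + 3, 2·x₂]].
At the point, J = [[-4.000, -6.000, 2.000], [2.000, 2.000, -1.000], [-2.000, 6.000, -4.000]] (det J = -20.000).
Solving J·Δ = −F gives Δ = (-1.700, 4.500, 4.600).
Then the next iterate is (x₁, x₂, x₃)₁ = (-2.700, 2.500, 6.600).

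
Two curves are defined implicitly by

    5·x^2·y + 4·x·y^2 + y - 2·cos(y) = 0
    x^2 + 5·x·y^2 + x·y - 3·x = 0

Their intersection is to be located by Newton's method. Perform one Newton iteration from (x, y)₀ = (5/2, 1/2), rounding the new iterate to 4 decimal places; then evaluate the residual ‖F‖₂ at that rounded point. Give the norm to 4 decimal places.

1.4629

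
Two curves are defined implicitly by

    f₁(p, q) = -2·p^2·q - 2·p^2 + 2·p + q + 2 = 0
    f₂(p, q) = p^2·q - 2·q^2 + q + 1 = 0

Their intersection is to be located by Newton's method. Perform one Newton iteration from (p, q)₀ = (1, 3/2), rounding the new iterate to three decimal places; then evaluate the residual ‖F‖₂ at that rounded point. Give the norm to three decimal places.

0.016

At (1, 3/2): F = (0.500, -0.500).
Jacobian J = [[-4·p·q - 4·p + 2, -2·p^2 + 1], [2·p·q, p^2 - 4·q + 1]].
At the point, J = [[-8.000, -1.000], [3.000, -4.000]] (det J = 35.000).
Solving J·Δ = −F gives Δ = (0.071, -0.071).
Then the next iterate is (p, q)₁ = (1.071, 1.429).
Re-evaluating at (1.071, 1.429): F = (-0.00133, -0.01596), so ‖F‖₂ = 0.016.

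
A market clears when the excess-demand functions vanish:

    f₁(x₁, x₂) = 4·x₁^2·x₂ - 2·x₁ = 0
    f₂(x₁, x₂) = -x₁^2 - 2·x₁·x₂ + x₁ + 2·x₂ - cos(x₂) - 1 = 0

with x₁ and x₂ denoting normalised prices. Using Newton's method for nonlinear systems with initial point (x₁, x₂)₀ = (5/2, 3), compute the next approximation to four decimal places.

(1.0879, 3.4761)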